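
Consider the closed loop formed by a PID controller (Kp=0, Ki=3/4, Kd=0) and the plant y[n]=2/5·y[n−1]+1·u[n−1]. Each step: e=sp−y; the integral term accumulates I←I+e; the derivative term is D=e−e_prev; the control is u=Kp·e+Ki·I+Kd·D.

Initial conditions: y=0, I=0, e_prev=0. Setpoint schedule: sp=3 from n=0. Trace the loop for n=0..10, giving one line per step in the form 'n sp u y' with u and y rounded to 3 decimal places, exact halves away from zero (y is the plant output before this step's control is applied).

(exact arithmetic carried between steps; '≈' marks a value shown rounded to 6 d.p. or computed from one; I and e_prev carry over from the previous line; the table rounds u and y to 3 d.p., halves away from zero)
n=0: y=0, sp=3, e=sp−y=3; I=3, D=e−e_prev=3; u=0·3+3/4·3+0·3=2.25; next y=2/5·0+1·2.25=2.25
n=1: y=2.25, sp=3, e=sp−y=0.75; I=3.75, D=e−e_prev=-2.25; u=0·0.75+3/4·3.75+0·(-2.25)=2.8125; next y=2/5·2.25+1·2.8125=3.7125
n=2: y=3.7125, sp=3, e=sp−y=-0.7125; I=3.0375, D=e−e_prev=-1.4625; u=0·(-0.7125)+3/4·3.0375+0·(-1.4625)=2.278125; next y=2/5·3.7125+1·2.278125=3.763125
n=3: y=3.763125, sp=3, e=sp−y=-0.763125; I=2.274375, D=e−e_prev=-0.050625; u=0·(-0.763125)+3/4·2.274375+0·(-0.050625)≈1.705781; next y=2/5·3.763125+1·1.705781≈3.211031
n=4: y≈3.211031, sp=3, e=sp−y≈-0.211031; I≈2.063344, D=e−e_prev≈0.552094; u=0·(-0.211031)+3/4·2.063344+0·0.552094≈1.547508; next y=2/5·3.211031+1·1.547508≈2.831920
n=5: y≈2.831920, sp=3, e=sp−y≈0.168080; I≈2.231423, D=e−e_prev≈0.379111; u=0·0.168080+3/4·2.231423+0·0.379111≈1.673568; next y=2/5·2.831920+1·1.673568≈2.806336
n=6: y≈2.806336, sp=3, e=sp−y≈0.193664; I≈2.425088, D=e−e_prev≈0.025585; u=0·0.193664+3/4·2.425088+0·0.025585≈1.818816; next y=2/5·2.806336+1·1.818816≈2.941350
n=7: y≈2.941350, sp=3, e=sp−y≈0.058650; I≈2.483738, D=e−e_prev≈-0.135014; u=0·0.058650+3/4·2.483738+0·(-0.135014)≈1.862803; next y=2/5·2.941350+1·1.862803≈3.039343
n=8: y≈3.039343, sp=3, e=sp−y≈-0.039343; I≈2.444394, D=e−e_prev≈-0.097993; u=0·(-0.039343)+3/4·2.444394+0·(-0.097993)≈1.833296; next y=2/5·3.039343+1·1.833296≈3.049033
n=9: y≈3.049033, sp=3, e=sp−y≈-0.049033; I≈2.395361, D=e−e_prev≈-0.009690; u=0·(-0.049033)+3/4·2.395361+0·(-0.009690)≈1.796521; next y=2/5·3.049033+1·1.796521≈3.016134
n=10: y≈3.016134, sp=3, e=sp−y≈-0.016134; I≈2.379227, D=e−e_prev≈0.032899; u=0·(-0.016134)+3/4·2.379227+0·0.032899≈1.784420; next y=2/5·3.016134+1·1.784420≈2.990874

0 3 2.250 0.000
1 3 2.813 2.250
2 3 2.278 3.713
3 3 1.706 3.763
4 3 1.548 3.211
5 3 1.674 2.832
6 3 1.819 2.806
7 3 1.863 2.941
8 3 1.833 3.039
9 3 1.797 3.049
10 3 1.784 3.016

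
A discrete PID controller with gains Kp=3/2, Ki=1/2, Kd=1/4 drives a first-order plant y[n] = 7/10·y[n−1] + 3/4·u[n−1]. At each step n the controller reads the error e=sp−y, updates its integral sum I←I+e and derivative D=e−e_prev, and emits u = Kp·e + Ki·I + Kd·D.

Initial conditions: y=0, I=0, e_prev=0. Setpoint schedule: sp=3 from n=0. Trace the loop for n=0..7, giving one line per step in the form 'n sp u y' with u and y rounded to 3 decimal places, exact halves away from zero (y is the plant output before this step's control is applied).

0 3 6.750 0.000
1 3 -3.891 5.063
2 3 6.326 0.626
3 3 -3.849 5.183
4 3 6.192 0.741
5 3 -3.738 5.163
6 3 6.079 0.811
7 3 -3.626 5.127

(exact arithmetic carried between steps; '≈' marks a value shown rounded to 6 d.p. or computed from one; I and e_prev carry over from the previous line; the table rounds u and y to 3 d.p., halves away from zero)
n=0: y=0, sp=3, e=sp−y=3; I=3, D=e−e_prev=3; u=3/2·3+1/2·3+1/4·3=6.75; next y=7/10·0+3/4·6.75=5.0625
n=1: y=5.0625, sp=3, e=sp−y=-2.0625; I=0.9375, D=e−e_prev=-5.0625; u=3/2·(-2.0625)+1/2·0.9375+1/4·(-5.0625)=-3.890625; next y=7/10·5.0625+3/4·(-3.890625)≈0.625781
n=2: y≈0.625781, sp=3, e=sp−y≈2.374219; I≈3.311719, D=e−e_prev≈4.436719; u=3/2·2.374219+1/2·3.311719+1/4·4.436719≈6.326367; next y=7/10·0.625781+3/4·6.326367≈5.182822
n=3: y≈5.182822, sp=3, e=sp−y≈-2.182822; I≈1.128896, D=e−e_prev≈-4.557041; u=3/2·(-2.182822)+1/2·1.128896+1/4·(-4.557041)≈-3.849045; next y=7/10·5.182822+3/4·(-3.849045)≈0.741192
n=4: y≈0.741192, sp=3, e=sp−y≈2.258808; I≈3.387705, D=e−e_prev≈4.441631; u=3/2·2.258808+1/2·3.387705+1/4·4.441631≈6.192473; next y=7/10·0.741192+3/4·6.192473≈5.163189
n=5: y≈5.163189, sp=3, e=sp−y≈-2.163189; I≈1.224516, D=e−e_prev≈-4.421997; u=3/2·(-2.163189)+1/2·1.224516+1/4·(-4.421997)≈-3.738024; next y=7/10·5.163189+3/4·(-3.738024)≈0.810714
n=6: y≈0.810714, sp=3, e=sp−y≈2.189286; I≈3.413802, D=e−e_prev≈4.352475; u=3/2·2.189286+1/2·3.413802+1/4·4.352475≈6.078949; next y=7/10·0.810714+3/4·6.078949≈5.126711
n=7: y≈5.126711, sp=3, e=sp−y≈-2.126711; I≈1.287091, D=e−e_prev≈-4.315998; u=3/2·(-2.126711)+1/2·1.287091+1/4·(-4.315998)≈-3.625521; next y=7/10·5.126711+3/4·(-3.625521)≈0.869557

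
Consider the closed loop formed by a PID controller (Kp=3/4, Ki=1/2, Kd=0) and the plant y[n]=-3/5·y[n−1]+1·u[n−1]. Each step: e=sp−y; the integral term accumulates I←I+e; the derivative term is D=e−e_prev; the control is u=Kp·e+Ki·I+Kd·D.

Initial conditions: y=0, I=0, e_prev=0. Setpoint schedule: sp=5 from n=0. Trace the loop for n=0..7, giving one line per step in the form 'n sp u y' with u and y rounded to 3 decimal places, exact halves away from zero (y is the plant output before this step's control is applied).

0 5 6.250 0.000
1 5 0.938 6.250
2 5 11.641 -2.813
3 5 -4.629 13.328
4 5 23.649 -12.626
5 5 -22.351 31.225
6 5 54.925 -41.086
7 5 -72.860 79.577

(exact arithmetic carried between steps; '≈' marks a value shown rounded to 6 d.p. or computed from one; I and e_prev carry over from the previous line; the table rounds u and y to 3 d.p., halves away from zero)
n=0: y=0, sp=5, e=sp−y=5; I=5, D=e−e_prev=5; u=3/4·5+1/2·5+0·5=6.25; next y=-3/5·0+1·6.25=6.25
n=1: y=6.25, sp=5, e=sp−y=-1.25; I=3.75, D=e−e_prev=-6.25; u=3/4·(-1.25)+1/2·3.75+0·(-6.25)=0.9375; next y=-3/5·6.25+1·0.9375=-2.8125
n=2: y=-2.8125, sp=5, e=sp−y=7.8125; I=11.5625, D=e−e_prev=9.0625; u=3/4·7.8125+1/2·11.5625+0·9.0625=11.640625; next y=-3/5·(-2.8125)+1·11.640625=13.328125
n=3: y=13.328125, sp=5, e=sp−y=-8.328125; I=3.234375, D=e−e_prev=-16.140625; u=3/4·(-8.328125)+1/2·3.234375+0·(-16.140625)≈-4.628906; next y=-3/5·13.328125+1·(-4.628906)≈-12.625781
n=4: y≈-12.625781, sp=5, e=sp−y≈17.625781; I≈20.860156, D=e−e_prev≈25.953906; u=3/4·17.625781+1/2·20.860156+0·25.953906≈23.649414; next y=-3/5·(-12.625781)+1·23.649414≈31.224883
n=5: y≈31.224883, sp=5, e=sp−y≈-26.224883; I≈-5.364727, D=e−e_prev≈-43.850664; u=3/4·(-26.224883)+1/2·(-5.364727)+0·(-43.850664)≈-22.351025; next y=-3/5·31.224883+1·(-22.351025)≈-41.085955
n=6: y≈-41.085955, sp=5, e=sp−y≈46.085955; I≈40.721229, D=e−e_prev≈72.310838; u=3/4·46.085955+1/2·40.721229+0·72.310838≈54.925081; next y=-3/5·(-41.085955)+1·54.925081≈79.576654
n=7: y≈79.576654, sp=5, e=sp−y≈-74.576654; I≈-33.855425, D=e−e_prev≈-120.662609; u=3/4·(-74.576654)+1/2·(-33.855425)+0·(-120.662609)≈-72.860203; next y=-3/5·79.576654+1·(-72.860203)≈-120.606195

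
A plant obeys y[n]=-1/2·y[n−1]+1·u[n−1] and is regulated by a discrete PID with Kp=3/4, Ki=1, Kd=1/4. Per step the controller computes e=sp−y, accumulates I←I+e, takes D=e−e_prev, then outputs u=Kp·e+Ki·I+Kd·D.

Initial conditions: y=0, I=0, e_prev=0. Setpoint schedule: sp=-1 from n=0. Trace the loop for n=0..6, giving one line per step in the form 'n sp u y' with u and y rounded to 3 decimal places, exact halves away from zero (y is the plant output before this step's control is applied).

0 -1 -2.000 0.000
1 -1 1.250 -2.000
2 -1 -6.750 2.250
3 -1 11.313 -7.875
4 -1 -30.594 15.250
5 -1 65.875 -38.219
6 -1 -156.680 84.984

(exact arithmetic carried between steps; '≈' marks a value shown rounded to 6 d.p. or computed from one; I and e_prev carry over from the previous line; the table rounds u and y to 3 d.p., halves away from zero)
n=0: y=0, sp=-1, e=sp−y=-1; I=-1, D=e−e_prev=-1; u=3/4·(-1)+1·(-1)+1/4·(-1)=-2; next y=-1/2·0+1·(-2)=-2
n=1: y=-2, sp=-1, e=sp−y=1; I=0, D=e−e_prev=2; u=3/4·1+1·0+1/4·2=1.25; next y=-1/2·(-2)+1·1.25=2.25
n=2: y=2.25, sp=-1, e=sp−y=-3.25; I=-3.25, D=e−e_prev=-4.25; u=3/4·(-3.25)+1·(-3.25)+1/4·(-4.25)=-6.75; next y=-1/2·2.25+1·(-6.75)=-7.875
n=3: y=-7.875, sp=-1, e=sp−y=6.875; I=3.625, D=e−e_prev=10.125; u=3/4·6.875+1·3.625+1/4·10.125=11.3125; next y=-1/2·(-7.875)+1·11.3125=15.25
n=4: y=15.25, sp=-1, e=sp−y=-16.25; I=-12.625, D=e−e_prev=-23.125; u=3/4·(-16.25)+1·(-12.625)+1/4·(-23.125)=-30.59375; next y=-1/2·15.25+1·(-30.59375)=-38.21875
n=5: y=-38.21875, sp=-1, e=sp−y=37.21875; I=24.59375, D=e−e_prev=53.46875; u=3/4·37.21875+1·24.59375+1/4·53.46875=65.875; next y=-1/2·(-38.21875)+1·65.875=84.984375
n=6: y=84.984375, sp=-1, e=sp−y=-85.984375; I=-61.390625, D=e−e_prev=-123.203125; u=3/4·(-85.984375)+1·(-61.390625)+1/4·(-123.203125)≈-156.679688; next y=-1/2·84.984375+1·(-156.679688)≈-199.171875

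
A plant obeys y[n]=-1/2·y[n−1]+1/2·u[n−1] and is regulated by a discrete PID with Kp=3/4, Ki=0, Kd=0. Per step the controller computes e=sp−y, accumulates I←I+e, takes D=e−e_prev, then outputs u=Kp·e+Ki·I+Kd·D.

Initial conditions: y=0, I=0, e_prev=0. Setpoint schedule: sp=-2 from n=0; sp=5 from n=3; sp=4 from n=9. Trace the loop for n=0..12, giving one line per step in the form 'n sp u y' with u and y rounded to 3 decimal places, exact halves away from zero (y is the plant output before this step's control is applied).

(exact arithmetic carried between steps; '≈' marks a value shown rounded to 6 d.p. or computed from one; I and e_prev carry over from the previous line; the table rounds u and y to 3 d.p., halves away from zero)
n=0: y=0, sp=-2, e=sp−y=-2; I=-2, D=e−e_prev=-2; u=3/4·(-2)+0·(-2)+0·(-2)=-1.5; next y=-1/2·0+1/2·(-1.5)=-0.75
n=1: y=-0.75, sp=-2, e=sp−y=-1.25; I=-3.25, D=e−e_prev=0.75; u=3/4·(-1.25)+0·(-3.25)+0·0.75=-0.9375; next y=-1/2·(-0.75)+1/2·(-0.9375)=-0.09375
n=2: y=-0.09375, sp=-2, e=sp−y=-1.90625; I=-5.15625, D=e−e_prev=-0.65625; u=3/4·(-1.90625)+0·(-5.15625)+0·(-0.65625)≈-1.429688; next y=-1/2·(-0.09375)+1/2·(-1.429688)≈-0.667969
n=3: y≈-0.667969, sp=5, e=sp−y≈5.667969; I≈0.511719, D=e−e_prev≈7.574219; u=3/4·5.667969+0·0.511719+0·7.574219≈4.250977; next y=-1/2·(-0.667969)+1/2·4.250977≈2.459473
n=4: y≈2.459473, sp=5, e=sp−y≈2.540527; I≈3.052246, D=e−e_prev≈-3.127441; u=3/4·2.540527+0·3.052246+0·(-3.127441)≈1.905396; next y=-1/2·2.459473+1/2·1.905396≈-0.277039
n=5: y≈-0.277039, sp=5, e=sp−y≈5.277039; I≈8.329285, D=e−e_prev≈2.736511; u=3/4·5.277039+0·8.329285+0·2.736511≈3.957779; next y=-1/2·(-0.277039)+1/2·3.957779≈2.117409
n=6: y≈2.117409, sp=5, e=sp−y≈2.882591; I≈11.211876, D=e−e_prev≈-2.394447; u=3/4·2.882591+0·11.211876+0·(-2.394447)≈2.161943; next y=-1/2·2.117409+1/2·2.161943≈0.022267
n=7: y≈0.022267, sp=5, e=sp−y≈4.977733; I≈16.189609, D=e−e_prev≈2.095141; u=3/4·4.977733+0·16.189609+0·2.095141≈3.733299; next y=-1/2·0.022267+1/2·3.733299≈1.855516
n=8: y≈1.855516, sp=5, e=sp−y≈3.144484; I≈19.334092, D=e−e_prev≈-1.833249; u=3/4·3.144484+0·19.334092+0·(-1.833249)≈2.358363; next y=-1/2·1.855516+1/2·2.358363≈0.251423
n=9: y≈0.251423, sp=4, e=sp−y≈3.748577; I≈23.082669, D=e−e_prev≈0.604093; u=3/4·3.748577+0·23.082669+0·0.604093≈2.811432; next y=-1/2·0.251423+1/2·2.811432≈1.280004
n=10: y≈1.280004, sp=4, e=sp−y≈2.719996; I≈25.802665, D=e−e_prev≈-1.028581; u=3/4·2.719996+0·25.802665+0·(-1.028581)≈2.039997; next y=-1/2·1.280004+1/2·2.039997≈0.379996
n=11: y≈0.379996, sp=4, e=sp−y≈3.620004; I≈29.422669, D=e−e_prev≈0.900008; u=3/4·3.620004+0·29.422669+0·0.900008≈2.715003; next y=-1/2·0.379996+1/2·2.715003≈1.167503
n=12: y≈1.167503, sp=4, e=sp−y≈2.832497; I≈32.255165, D=e−e_prev≈-0.787507; u=3/4·2.832497+0·32.255165+0·(-0.787507)≈2.124372; next y=-1/2·1.167503+1/2·2.124372≈0.478434

0 -2 -1.500 0.000
1 -2 -0.938 -0.750
2 -2 -1.430 -0.094
3 5 4.251 -0.668
4 5 1.905 2.459
5 5 3.958 -0.277
6 5 2.162 2.117
7 5 3.733 0.022
8 5 2.358 1.856
9 4 2.811 0.251
10 4 2.040 1.280
11 4 2.715 0.380
12 4 2.124 1.168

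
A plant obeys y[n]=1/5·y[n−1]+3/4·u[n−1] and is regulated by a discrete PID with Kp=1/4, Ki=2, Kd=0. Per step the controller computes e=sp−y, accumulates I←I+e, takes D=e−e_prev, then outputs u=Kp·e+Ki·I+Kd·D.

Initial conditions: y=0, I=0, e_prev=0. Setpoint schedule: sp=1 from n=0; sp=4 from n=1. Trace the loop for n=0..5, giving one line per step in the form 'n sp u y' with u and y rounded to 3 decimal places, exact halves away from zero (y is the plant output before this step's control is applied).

0 1 2.250 0.000
1 4 7.203 1.688
2 4 2.710 5.740
3 4 4.989 3.181
4 4 3.934 4.378
5 4 4.420 3.826

(exact arithmetic carried between steps; '≈' marks a value shown rounded to 6 d.p. or computed from one; I and e_prev carry over from the previous line; the table rounds u and y to 3 d.p., halves away from zero)
n=0: y=0, sp=1, e=sp−y=1; I=1, D=e−e_prev=1; u=1/4·1+2·1+0·1=2.25; next y=1/5·0+3/4·2.25=1.6875
n=1: y=1.6875, sp=4, e=sp−y=2.3125; I=3.3125, D=e−e_prev=1.3125; u=1/4·2.3125+2·3.3125+0·1.3125=7.203125; next y=1/5·1.6875+3/4·7.203125≈5.739844
n=2: y≈5.739844, sp=4, e=sp−y≈-1.739844; I≈1.572656, D=e−e_prev≈-4.052344; u=1/4·(-1.739844)+2·1.572656+0·(-4.052344)≈2.710352; next y=1/5·5.739844+3/4·2.710352≈3.180732
n=3: y≈3.180732, sp=4, e=sp−y≈0.819268; I≈2.391924, D=e−e_prev≈2.559111; u=1/4·0.819268+2·2.391924+0·2.559111≈4.988665; next y=1/5·3.180732+3/4·4.988665≈4.377645
n=4: y≈4.377645, sp=4, e=sp−y≈-0.377645; I≈2.014279, D=e−e_prev≈-1.196912; u=1/4·(-0.377645)+2·2.014279+0·(-1.196912)≈3.934147; next y=1/5·4.377645+3/4·3.934147≈3.826139
n=5: y≈3.826139, sp=4, e=sp−y≈0.173861; I≈2.188140, D=e−e_prev≈0.551506; u=1/4·0.173861+2·2.188140+0·0.551506≈4.419745; next y=1/5·3.826139+3/4·4.419745≈4.080037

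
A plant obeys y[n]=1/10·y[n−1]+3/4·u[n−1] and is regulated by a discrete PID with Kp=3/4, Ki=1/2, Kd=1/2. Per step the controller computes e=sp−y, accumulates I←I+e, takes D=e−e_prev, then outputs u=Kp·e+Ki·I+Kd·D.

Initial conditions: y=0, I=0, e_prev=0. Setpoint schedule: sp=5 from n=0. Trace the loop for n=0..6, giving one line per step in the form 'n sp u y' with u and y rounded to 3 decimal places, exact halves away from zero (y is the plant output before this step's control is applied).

0 5 8.750 0.000
1 5 -2.734 6.563
2 5 13.690 -1.395
3 5 -7.256 10.128
4 5 21.417 -4.429
5 5 -16.233 15.620
6 5 34.388 -10.613

(exact arithmetic carried between steps; '≈' marks a value shown rounded to 6 d.p. or computed from one; I and e_prev carry over from the previous line; the table rounds u and y to 3 d.p., halves away from zero)
n=0: y=0, sp=5, e=sp−y=5; I=5, D=e−e_prev=5; u=3/4·5+1/2·5+1/2·5=8.75; next y=1/10·0+3/4·8.75=6.5625
n=1: y=6.5625, sp=5, e=sp−y=-1.5625; I=3.4375, D=e−e_prev=-6.5625; u=3/4·(-1.5625)+1/2·3.4375+1/2·(-6.5625)=-2.734375; next y=1/10·6.5625+3/4·(-2.734375)≈-1.394531
n=2: y≈-1.394531, sp=5, e=sp−y≈6.394531; I≈9.832031, D=e−e_prev≈7.957031; u=3/4·6.394531+1/2·9.832031+1/2·7.957031≈13.690430; next y=1/10·(-1.394531)+3/4·13.690430≈10.128369
n=3: y≈10.128369, sp=5, e=sp−y≈-5.128369; I≈4.703662, D=e−e_prev≈-11.522900; u=3/4·(-5.128369)+1/2·4.703662+1/2·(-11.522900)≈-7.255896; next y=1/10·10.128369+3/4·(-7.255896)≈-4.429085
n=4: y≈-4.429085, sp=5, e=sp−y≈9.429085; I≈14.132747, D=e−e_prev≈14.557454; u=3/4·9.429085+1/2·14.132747+1/2·14.557454≈21.416915; next y=1/10·(-4.429085)+3/4·21.416915≈15.619777
n=5: y≈15.619777, sp=5, e=sp−y≈-10.619777; I≈3.512970, D=e−e_prev≈-20.048862; u=3/4·(-10.619777)+1/2·3.512970+1/2·(-20.048862)≈-16.232779; next y=1/10·15.619777+3/4·(-16.232779)≈-10.612607
n=6: y≈-10.612607, sp=5, e=sp−y≈15.612607; I≈19.125577, D=e−e_prev≈26.232384; u=3/4·15.612607+1/2·19.125577+1/2·26.232384≈34.388435; next y=1/10·(-10.612607)+3/4·34.388435≈24.730066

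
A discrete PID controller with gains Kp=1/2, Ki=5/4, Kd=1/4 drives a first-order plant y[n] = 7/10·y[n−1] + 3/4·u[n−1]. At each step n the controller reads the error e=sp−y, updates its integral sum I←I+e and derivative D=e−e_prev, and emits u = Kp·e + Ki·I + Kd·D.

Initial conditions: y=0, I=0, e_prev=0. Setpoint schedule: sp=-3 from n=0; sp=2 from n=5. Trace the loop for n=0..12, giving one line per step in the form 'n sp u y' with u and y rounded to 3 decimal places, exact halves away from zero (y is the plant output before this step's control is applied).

0 -3 -6.000 0.000
1 -3 0.000 -4.500
2 -3 -1.950 -3.150
3 -3 -0.390 -3.668
4 -3 -1.301 -2.860
5 2 8.961 -2.977
6 2 -1.325 4.637
7 2 2.052 2.252
8 2 -0.586 3.115
9 2 0.984 1.741
10 2 0.533 1.957
11 2 1.016 1.769
12 2 0.795 2.000

(exact arithmetic carried between steps; '≈' marks a value shown rounded to 6 d.p. or computed from one; I and e_prev carry over from the previous line; the table rounds u and y to 3 d.p., halves away from zero)
n=0: y=0, sp=-3, e=sp−y=-3; I=-3, D=e−e_prev=-3; u=1/2·(-3)+5/4·(-3)+1/4·(-3)=-6; next y=7/10·0+3/4·(-6)=-4.5
n=1: y=-4.5, sp=-3, e=sp−y=1.5; I=-1.5, D=e−e_prev=4.5; u=1/2·1.5+5/4·(-1.5)+1/4·4.5=0; next y=7/10·(-4.5)+3/4·0=-3.15
n=2: y=-3.15, sp=-3, e=sp−y=0.15; I=-1.35, D=e−e_prev=-1.35; u=1/2·0.15+5/4·(-1.35)+1/4·(-1.35)=-1.95; next y=7/10·(-3.15)+3/4·(-1.95)=-3.6675
n=3: y=-3.6675, sp=-3, e=sp−y=0.6675; I=-0.6825, D=e−e_prev=0.5175; u=1/2·0.6675+5/4·(-0.6825)+1/4·0.5175=-0.39; next y=7/10·(-3.6675)+3/4·(-0.39)=-2.85975
n=4: y=-2.85975, sp=-3, e=sp−y=-0.14025; I=-0.82275, D=e−e_prev=-0.80775; u=1/2·(-0.14025)+5/4·(-0.82275)+1/4·(-0.80775)=-1.3005; next y=7/10·(-2.85975)+3/4·(-1.3005)=-2.9772
n=5: y=-2.9772, sp=2, e=sp−y=4.9772; I=4.15445, D=e−e_prev=5.11745; u=1/2·4.9772+5/4·4.15445+1/4·5.11745=8.961025; next y=7/10·(-2.9772)+3/4·8.961025≈4.636729
n=6: y≈4.636729, sp=2, e=sp−y≈-2.636729; I≈1.517721, D=e−e_prev≈-7.613929; u=1/2·(-2.636729)+5/4·1.517721+1/4·(-7.613929)≈-1.324695; next y=7/10·4.636729+3/4·(-1.324695)≈2.252189
n=7: y≈2.252189, sp=2, e=sp−y≈-0.252189; I≈1.265532, D=e−e_prev≈2.384540; u=1/2·(-0.252189)+5/4·1.265532+1/4·2.384540≈2.051956; next y=7/10·2.252189+3/4·2.051956≈3.115499
n=8: y≈3.115499, sp=2, e=sp−y≈-1.115499; I≈0.150033, D=e−e_prev≈-0.863310; u=1/2·(-1.115499)+5/4·0.150033+1/4·(-0.863310)≈-0.586036; next y=7/10·3.115499+3/4·(-0.586036)≈1.741323
n=9: y≈1.741323, sp=2, e=sp−y≈0.258677; I≈0.408711, D=e−e_prev≈1.374177; u=1/2·0.258677+5/4·0.408711+1/4·1.374177≈0.983771; next y=7/10·1.741323+3/4·0.983771≈1.956754
n=10: y≈1.956754, sp=2, e=sp−y≈0.043246; I≈0.451956, D=e−e_prev≈-0.215431; u=1/2·0.043246+5/4·0.451956+1/4·(-0.215431)≈0.532711; next y=7/10·1.956754+3/4·0.532711≈1.769261
n=11: y≈1.769261, sp=2, e=sp−y≈0.230739; I≈0.682696, D=e−e_prev≈0.187493; u=1/2·0.230739+5/4·0.682696+1/4·0.187493≈1.015612; next y=7/10·1.769261+3/4·1.015612≈2.000192
n=12: y≈2.000192, sp=2, e=sp−y≈-0.000192; I≈0.682504, D=e−e_prev≈-0.230931; u=1/2·(-0.000192)+5/4·0.682504+1/4·(-0.230931)≈0.795301; next y=7/10·2.000192+3/4·0.795301≈1.996610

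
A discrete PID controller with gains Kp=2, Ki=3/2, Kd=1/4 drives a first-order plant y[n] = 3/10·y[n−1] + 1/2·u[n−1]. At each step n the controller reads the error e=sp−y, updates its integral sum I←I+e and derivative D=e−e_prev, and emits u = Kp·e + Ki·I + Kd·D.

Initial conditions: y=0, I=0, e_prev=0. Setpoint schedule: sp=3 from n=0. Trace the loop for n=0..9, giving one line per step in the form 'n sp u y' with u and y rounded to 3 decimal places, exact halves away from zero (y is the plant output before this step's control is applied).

(exact arithmetic carried between steps; '≈' marks a value shown rounded to 6 d.p. or computed from one; I and e_prev carry over from the previous line; the table rounds u and y to 3 d.p., halves away from zero)
n=0: y=0, sp=3, e=sp−y=3; I=3, D=e−e_prev=3; u=2·3+3/2·3+1/4·3=11.25; next y=3/10·0+1/2·11.25=5.625
n=1: y=5.625, sp=3, e=sp−y=-2.625; I=0.375, D=e−e_prev=-5.625; u=2·(-2.625)+3/2·0.375+1/4·(-5.625)=-6.09375; next y=3/10·5.625+1/2·(-6.09375)=-1.359375
n=2: y=-1.359375, sp=3, e=sp−y=4.359375; I=4.734375, D=e−e_prev=6.984375; u=2·4.359375+3/2·4.734375+1/4·6.984375≈17.566406; next y=3/10·(-1.359375)+1/2·17.566406≈8.375391
n=3: y≈8.375391, sp=3, e=sp−y≈-5.375391; I≈-0.641016, D=e−e_prev≈-9.734766; u=2·(-5.375391)+3/2·(-0.641016)+1/4·(-9.734766)≈-14.145996; next y=3/10·8.375391+1/2·(-14.145996)≈-4.560381
n=4: y≈-4.560381, sp=3, e=sp−y≈7.560381; I≈6.919365, D=e−e_prev≈12.935771; u=2·7.560381+3/2·6.919365+1/4·12.935771≈28.733752; next y=3/10·(-4.560381)+1/2·28.733752≈12.998762
n=5: y≈12.998762, sp=3, e=sp−y≈-9.998762; I≈-3.079397, D=e−e_prev≈-17.559143; u=2·(-9.998762)+3/2·(-3.079397)+1/4·(-17.559143)≈-29.006405; next y=3/10·12.998762+1/2·(-29.006405)≈-10.603574
n=6: y≈-10.603574, sp=3, e=sp−y≈13.603574; I≈10.524177, D=e−e_prev≈23.602336; u=2·13.603574+3/2·10.524177+1/4·23.602336≈48.893997; next y=3/10·(-10.603574)+1/2·48.893997≈21.265926
n=7: y≈21.265926, sp=3, e=sp−y≈-18.265926; I≈-7.741749, D=e−e_prev≈-31.869500; u=2·(-18.265926)+3/2·(-7.741749)+1/4·(-31.869500)≈-56.111852; next y=3/10·21.265926+1/2·(-56.111852)≈-21.676148
n=8: y≈-21.676148, sp=3, e=sp−y≈24.676148; I≈16.934399, D=e−e_prev≈42.942074; u=2·24.676148+3/2·16.934399+1/4·42.942074≈85.489413; next y=3/10·(-21.676148)+1/2·85.489413≈36.241862
n=9: y≈36.241862, sp=3, e=sp−y≈-33.241862; I≈-16.307463, D=e−e_prev≈-57.918010; u=2·(-33.241862)+3/2·(-16.307463)+1/4·(-57.918010)≈-105.424421; next y=3/10·36.241862+1/2·(-105.424421)≈-41.839652

0 3 11.250 0.000
1 3 -6.094 5.625
2 3 17.566 -1.359
3 3 -14.146 8.375
4 3 28.734 -4.560
5 3 -29.006 12.999
6 3 48.894 -10.604
7 3 -56.112 21.266
8 3 85.489 -21.676
9 3 -105.424 36.242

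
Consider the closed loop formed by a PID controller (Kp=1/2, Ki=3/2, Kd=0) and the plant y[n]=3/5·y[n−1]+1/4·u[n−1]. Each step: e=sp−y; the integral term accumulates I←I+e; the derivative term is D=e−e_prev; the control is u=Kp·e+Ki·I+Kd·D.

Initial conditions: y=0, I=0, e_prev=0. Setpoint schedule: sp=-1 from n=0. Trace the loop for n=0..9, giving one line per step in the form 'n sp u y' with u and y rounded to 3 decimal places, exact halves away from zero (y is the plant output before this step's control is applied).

(exact arithmetic carried between steps; '≈' marks a value shown rounded to 6 d.p. or computed from one; I and e_prev carry over from the previous line; the table rounds u and y to 3 d.p., halves away from zero)
n=0: y=0, sp=-1, e=sp−y=-1; I=-1, D=e−e_prev=-1; u=1/2·(-1)+3/2·(-1)+0·(-1)=-2; next y=3/5·0+1/4·(-2)=-0.5
n=1: y=-0.5, sp=-1, e=sp−y=-0.5; I=-1.5, D=e−e_prev=0.5; u=1/2·(-0.5)+3/2·(-1.5)+0·0.5=-2.5; next y=3/5·(-0.5)+1/4·(-2.5)=-0.925
n=2: y=-0.925, sp=-1, e=sp−y=-0.075; I=-1.575, D=e−e_prev=0.425; u=1/2·(-0.075)+3/2·(-1.575)+0·0.425=-2.4; next y=3/5·(-0.925)+1/4·(-2.4)=-1.155
n=3: y=-1.155, sp=-1, e=sp−y=0.155; I=-1.42, D=e−e_prev=0.23; u=1/2·0.155+3/2·(-1.42)+0·0.23=-2.0525; next y=3/5·(-1.155)+1/4·(-2.0525)=-1.206125
n=4: y=-1.206125, sp=-1, e=sp−y=0.206125; I=-1.213875, D=e−e_prev=0.051125; u=1/2·0.206125+3/2·(-1.213875)+0·0.051125=-1.71775; next y=3/5·(-1.206125)+1/4·(-1.71775)≈-1.153113
n=5: y≈-1.153113, sp=-1, e=sp−y≈0.153113; I≈-1.060763, D=e−e_prev≈-0.053013; u=1/2·0.153113+3/2·(-1.060763)+0·(-0.053013)≈-1.514588; next y=3/5·(-1.153113)+1/4·(-1.514588)≈-1.070514
n=6: y≈-1.070514, sp=-1, e=sp−y≈0.070514; I≈-0.990248, D=e−e_prev≈-0.082598; u=1/2·0.070514+3/2·(-0.990248)+0·(-0.082598)≈-1.450115; next y=3/5·(-1.070514)+1/4·(-1.450115)≈-1.004837
n=7: y≈-1.004837, sp=-1, e=sp−y≈0.004837; I≈-0.985411, D=e−e_prev≈-0.065677; u=1/2·0.004837+3/2·(-0.985411)+0·(-0.065677)≈-1.475697; next y=3/5·(-1.004837)+1/4·(-1.475697)≈-0.971827
n=8: y≈-0.971827, sp=-1, e=sp−y≈-0.028173; I≈-1.013584, D=e−e_prev≈-0.033011; u=1/2·(-0.028173)+3/2·(-1.013584)+0·(-0.033011)≈-1.534463; next y=3/5·(-0.971827)+1/4·(-1.534463)≈-0.966712
n=9: y≈-0.966712, sp=-1, e=sp−y≈-0.033288; I≈-1.046872, D=e−e_prev≈-0.005115; u=1/2·(-0.033288)+3/2·(-1.046872)+0·(-0.005115)≈-1.586953; next y=3/5·(-0.966712)+1/4·(-1.586953)≈-0.976765

0 -1 -2.000 0.000
1 -1 -2.500 -0.500
2 -1 -2.400 -0.925
3 -1 -2.053 -1.155
4 -1 -1.718 -1.206
5 -1 -1.515 -1.153
6 -1 -1.450 -1.071
7 -1 -1.476 -1.005
8 -1 -1.534 -0.972
9 -1 -1.587 -0.967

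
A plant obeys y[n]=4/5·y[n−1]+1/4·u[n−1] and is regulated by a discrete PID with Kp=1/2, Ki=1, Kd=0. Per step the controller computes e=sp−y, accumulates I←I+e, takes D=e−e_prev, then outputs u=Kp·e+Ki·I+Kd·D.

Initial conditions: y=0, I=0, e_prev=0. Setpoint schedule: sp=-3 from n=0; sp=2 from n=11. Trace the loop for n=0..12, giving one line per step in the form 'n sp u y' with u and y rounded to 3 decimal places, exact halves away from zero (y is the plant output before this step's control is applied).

0 -3 -4.500 0.000
1 -3 -5.813 -1.125
2 -3 -5.845 -2.353
3 -3 -5.006 -3.344
4 -3 -3.788 -3.927
5 -3 -2.619 -4.088
6 -3 -1.775 -3.925
7 -3 -1.362 -3.584
8 -3 -1.342 -3.208
9 -3 -1.593 -2.902
10 -3 -1.965 -2.720
11 2 5.176 -2.667
12 2 7.102 -0.840

(exact arithmetic carried between steps; '≈' marks a value shown rounded to 6 d.p. or computed from one; I and e_prev carry over from the previous line; the table rounds u and y to 3 d.p., halves away from zero)
n=0: y=0, sp=-3, e=sp−y=-3; I=-3, D=e−e_prev=-3; u=1/2·(-3)+1·(-3)+0·(-3)=-4.5; next y=4/5·0+1/4·(-4.5)=-1.125
n=1: y=-1.125, sp=-3, e=sp−y=-1.875; I=-4.875, D=e−e_prev=1.125; u=1/2·(-1.875)+1·(-4.875)+0·1.125=-5.8125; next y=4/5·(-1.125)+1/4·(-5.8125)=-2.353125
n=2: y=-2.353125, sp=-3, e=sp−y=-0.646875; I=-5.521875, D=e−e_prev=1.228125; u=1/2·(-0.646875)+1·(-5.521875)+0·1.228125≈-5.845313; next y=4/5·(-2.353125)+1/4·(-5.845313)≈-3.343828
n=3: y≈-3.343828, sp=-3, e=sp−y≈0.343828; I≈-5.178047, D=e−e_prev≈0.990703; u=1/2·0.343828+1·(-5.178047)+0·0.990703≈-5.006133; next y=4/5·(-3.343828)+1/4·(-5.006133)≈-3.926596
n=4: y≈-3.926596, sp=-3, e=sp−y≈0.926596; I≈-4.251451, D=e−e_prev≈0.582768; u=1/2·0.926596+1·(-4.251451)+0·0.582768≈-3.788153; next y=4/5·(-3.926596)+1/4·(-3.788153)≈-4.088315
n=5: y≈-4.088315, sp=-3, e=sp−y≈1.088315; I≈-3.163136, D=e−e_prev≈0.161719; u=1/2·1.088315+1·(-3.163136)+0·0.161719≈-2.618979; next y=4/5·(-4.088315)+1/4·(-2.618979)≈-3.925397
n=6: y≈-3.925397, sp=-3, e=sp−y≈0.925397; I≈-2.237740, D=e−e_prev≈-0.162918; u=1/2·0.925397+1·(-2.237740)+0·(-0.162918)≈-1.775041; next y=4/5·(-3.925397)+1/4·(-1.775041)≈-3.584078
n=7: y≈-3.584078, sp=-3, e=sp−y≈0.584078; I≈-1.653662, D=e−e_prev≈-0.341319; u=1/2·0.584078+1·(-1.653662)+0·(-0.341319)≈-1.361623; next y=4/5·(-3.584078)+1/4·(-1.361623)≈-3.207668
n=8: y≈-3.207668, sp=-3, e=sp−y≈0.207668; I≈-1.445994, D=e−e_prev≈-0.376410; u=1/2·0.207668+1·(-1.445994)+0·(-0.376410)≈-1.342160; next y=4/5·(-3.207668)+1/4·(-1.342160)≈-2.901674
n=9: y≈-2.901674, sp=-3, e=sp−y≈-0.098326; I≈-1.544320, D=e−e_prev≈-0.305994; u=1/2·(-0.098326)+1·(-1.544320)+0·(-0.305994)≈-1.593483; next y=4/5·(-2.901674)+1/4·(-1.593483)≈-2.719710
n=10: y≈-2.719710, sp=-3, e=sp−y≈-0.280290; I≈-1.824610, D=e−e_prev≈-0.181964; u=1/2·(-0.280290)+1·(-1.824610)+0·(-0.181964)≈-1.964755; next y=4/5·(-2.719710)+1/4·(-1.964755)≈-2.666957
n=11: y≈-2.666957, sp=2, e=sp−y≈4.666957; I≈2.842347, D=e−e_prev≈4.947247; u=1/2·4.666957+1·2.842347+0·4.947247≈5.175826; next y=4/5·(-2.666957)+1/4·5.175826≈-0.839609
n=12: y≈-0.839609, sp=2, e=sp−y≈2.839609; I≈5.681956, D=e−e_prev≈-1.827348; u=1/2·2.839609+1·5.681956+0·(-1.827348)≈7.101761; next y=4/5·(-0.839609)+1/4·7.101761≈1.103753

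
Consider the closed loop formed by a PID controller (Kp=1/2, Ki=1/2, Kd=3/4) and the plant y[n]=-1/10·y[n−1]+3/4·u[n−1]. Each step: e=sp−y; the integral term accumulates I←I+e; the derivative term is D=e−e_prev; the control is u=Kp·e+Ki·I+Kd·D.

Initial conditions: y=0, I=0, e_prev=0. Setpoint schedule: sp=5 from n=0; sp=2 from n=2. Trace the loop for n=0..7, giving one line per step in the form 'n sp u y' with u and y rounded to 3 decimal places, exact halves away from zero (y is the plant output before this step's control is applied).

(exact arithmetic carried between steps; '≈' marks a value shown rounded to 6 d.p. or computed from one; I and e_prev carry over from the previous line; the table rounds u and y to 3 d.p., halves away from zero)
n=0: y=0, sp=5, e=sp−y=5; I=5, D=e−e_prev=5; u=1/2·5+1/2·5+3/4·5=8.75; next y=-1/10·0+3/4·8.75=6.5625
n=1: y=6.5625, sp=5, e=sp−y=-1.5625; I=3.4375, D=e−e_prev=-6.5625; u=1/2·(-1.5625)+1/2·3.4375+3/4·(-6.5625)=-3.984375; next y=-1/10·6.5625+3/4·(-3.984375)≈-3.644531
n=2: y≈-3.644531, sp=2, e=sp−y≈5.644531; I≈9.082031, D=e−e_prev≈7.207031; u=1/2·5.644531+1/2·9.082031+3/4·7.207031≈12.768555; next y=-1/10·(-3.644531)+3/4·12.768555≈9.940869
n=3: y≈9.940869, sp=2, e=sp−y≈-7.940869; I≈1.141162, D=e−e_prev≈-13.585400; u=1/2·(-7.940869)+1/2·1.141162+3/4·(-13.585400)≈-13.588904; next y=-1/10·9.940869+3/4·(-13.588904)≈-11.185765
n=4: y≈-11.185765, sp=2, e=sp−y≈13.185765; I≈14.326927, D=e−e_prev≈21.126634; u=1/2·13.185765+1/2·14.326927+3/4·21.126634≈29.601321; next y=-1/10·(-11.185765)+3/4·29.601321≈23.319567
n=5: y≈23.319567, sp=2, e=sp−y≈-21.319567; I≈-6.992641, D=e−e_prev≈-34.505332; u=1/2·(-21.319567)+1/2·(-6.992641)+3/4·(-34.505332)≈-40.035103; next y=-1/10·23.319567+3/4·(-40.035103)≈-32.358284
n=6: y≈-32.358284, sp=2, e=sp−y≈34.358284; I≈27.365644, D=e−e_prev≈55.677852; u=1/2·34.358284+1/2·27.365644+3/4·55.677852≈72.620352; next y=-1/10·(-32.358284)+3/4·72.620352≈57.701093
n=7: y≈57.701093, sp=2, e=sp−y≈-55.701093; I≈-28.335449, D=e−e_prev≈-90.059377; u=1/2·(-55.701093)+1/2·(-28.335449)+3/4·(-90.059377)≈-109.562804; next y=-1/10·57.701093+3/4·(-109.562804)≈-87.942212

0 5 8.750 0.000
1 5 -3.984 6.563
2 2 12.769 -3.645
3 2 -13.589 9.941
4 2 29.601 -11.186
5 2 -40.035 23.320
6 2 72.620 -32.358
7 2 -109.563 57.701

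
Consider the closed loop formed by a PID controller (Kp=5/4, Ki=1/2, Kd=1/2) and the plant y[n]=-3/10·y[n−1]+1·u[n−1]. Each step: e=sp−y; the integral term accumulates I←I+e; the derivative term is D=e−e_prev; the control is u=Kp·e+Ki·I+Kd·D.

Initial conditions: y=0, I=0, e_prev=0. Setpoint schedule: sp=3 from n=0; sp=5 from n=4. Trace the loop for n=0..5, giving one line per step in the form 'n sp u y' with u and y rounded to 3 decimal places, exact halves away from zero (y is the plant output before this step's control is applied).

(exact arithmetic carried between steps; '≈' marks a value shown rounded to 6 d.p. or computed from one; I and e_prev carry over from the previous line; the table rounds u and y to 3 d.p., halves away from zero)
n=0: y=0, sp=3, e=sp−y=3; I=3, D=e−e_prev=3; u=5/4·3+1/2·3+1/2·3=6.75; next y=-3/10·0+1·6.75=6.75
n=1: y=6.75, sp=3, e=sp−y=-3.75; I=-0.75, D=e−e_prev=-6.75; u=5/4·(-3.75)+1/2·(-0.75)+1/2·(-6.75)=-8.4375; next y=-3/10·6.75+1·(-8.4375)=-10.4625
n=2: y=-10.4625, sp=3, e=sp−y=13.4625; I=12.7125, D=e−e_prev=17.2125; u=5/4·13.4625+1/2·12.7125+1/2·17.2125=31.790625; next y=-3/10·(-10.4625)+1·31.790625=34.929375
n=3: y=34.929375, sp=3, e=sp−y=-31.929375; I=-19.216875, D=e−e_prev=-45.391875; u=5/4·(-31.929375)+1/2·(-19.216875)+1/2·(-45.391875)≈-72.216094; next y=-3/10·34.929375+1·(-72.216094)≈-82.694906
n=4: y≈-82.694906, sp=5, e=sp−y≈87.694906; I≈68.478031, D=e−e_prev≈119.624281; u=5/4·87.694906+1/2·68.478031+1/2·119.624281≈203.669789; next y=-3/10·(-82.694906)+1·203.669789≈228.478261
n=5: y≈228.478261, sp=5, e=sp−y≈-223.478261; I≈-155.000230, D=e−e_prev≈-311.173167; u=5/4·(-223.478261)+1/2·(-155.000230)+1/2·(-311.173167)≈-512.434525; next y=-3/10·228.478261+1·(-512.434525)≈-580.978003

0 3 6.750 0.000
1 3 -8.438 6.750
2 3 31.791 -10.463
3 3 -72.216 34.929
4 5 203.670 -82.695
5 5 -512.435 228.478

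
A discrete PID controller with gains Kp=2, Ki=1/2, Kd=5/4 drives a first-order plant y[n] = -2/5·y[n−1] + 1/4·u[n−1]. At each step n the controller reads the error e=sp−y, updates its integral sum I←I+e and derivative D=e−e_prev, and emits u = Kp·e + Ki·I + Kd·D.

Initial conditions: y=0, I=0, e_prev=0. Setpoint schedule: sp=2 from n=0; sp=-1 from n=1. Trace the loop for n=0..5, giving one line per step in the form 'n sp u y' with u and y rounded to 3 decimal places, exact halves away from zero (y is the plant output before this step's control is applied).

(exact arithmetic carried between steps; '≈' marks a value shown rounded to 6 d.p. or computed from one; I and e_prev carry over from the previous line; the table rounds u and y to 3 d.p., halves away from zero)
n=0: y=0, sp=2, e=sp−y=2; I=2, D=e−e_prev=2; u=2·2+1/2·2+5/4·2=7.5; next y=-2/5·0+1/4·7.5=1.875
n=1: y=1.875, sp=-1, e=sp−y=-2.875; I=-0.875, D=e−e_prev=-4.875; u=2·(-2.875)+1/2·(-0.875)+5/4·(-4.875)=-12.28125; next y=-2/5·1.875+1/4·(-12.28125)≈-3.820313
n=2: y≈-3.820313, sp=-1, e=sp−y≈2.820313; I≈1.945313, D=e−e_prev≈5.695313; u=2·2.820313+1/2·1.945313+5/4·5.695313≈13.732422; next y=-2/5·(-3.820313)+1/4·13.732422≈4.961230
n=3: y≈4.961230, sp=-1, e=sp−y≈-5.961230; I≈-4.015918, D=e−e_prev≈-8.781543; u=2·(-5.961230)+1/2·(-4.015918)+5/4·(-8.781543)≈-24.907349; next y=-2/5·4.961230+1/4·(-24.907349)≈-8.211329
n=4: y≈-8.211329, sp=-1, e=sp−y≈7.211329; I≈3.195411, D=e−e_prev≈13.172560; u=2·7.211329+1/2·3.195411+5/4·13.172560≈32.486064; next y=-2/5·(-8.211329)+1/4·32.486064≈11.406048
n=5: y≈11.406048, sp=-1, e=sp−y≈-12.406048; I≈-9.210636, D=e−e_prev≈-19.617377; u=2·(-12.406048)+1/2·(-9.210636)+5/4·(-19.617377)≈-53.939135; next y=-2/5·11.406048+1/4·(-53.939135)≈-18.047203

0 2 7.500 0.000
1 -1 -12.281 1.875
2 -1 13.732 -3.820
3 -1 -24.907 4.961
4 -1 32.486 -8.211
5 -1 -53.939 11.406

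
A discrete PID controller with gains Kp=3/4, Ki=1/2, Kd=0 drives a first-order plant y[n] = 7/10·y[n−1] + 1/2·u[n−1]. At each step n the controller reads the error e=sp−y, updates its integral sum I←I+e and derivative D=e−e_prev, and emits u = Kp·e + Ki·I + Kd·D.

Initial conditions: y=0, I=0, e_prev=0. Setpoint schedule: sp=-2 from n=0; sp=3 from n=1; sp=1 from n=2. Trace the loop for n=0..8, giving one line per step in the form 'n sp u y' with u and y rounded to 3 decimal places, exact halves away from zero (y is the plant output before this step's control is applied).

(exact arithmetic carried between steps; '≈' marks a value shown rounded to 6 d.p. or computed from one; I and e_prev carry over from the previous line; the table rounds u and y to 3 d.p., halves away from zero)
n=0: y=0, sp=-2, e=sp−y=-2; I=-2, D=e−e_prev=-2; u=3/4·(-2)+1/2·(-2)+0·(-2)=-2.5; next y=7/10·0+1/2·(-2.5)=-1.25
n=1: y=-1.25, sp=3, e=sp−y=4.25; I=2.25, D=e−e_prev=6.25; u=3/4·4.25+1/2·2.25+0·6.25=4.3125; next y=7/10·(-1.25)+1/2·4.3125=1.28125
n=2: y=1.28125, sp=1, e=sp−y=-0.28125; I=1.96875, D=e−e_prev=-4.53125; u=3/4·(-0.28125)+1/2·1.96875+0·(-4.53125)≈0.773438; next y=7/10·1.28125+1/2·0.773438≈1.283594
n=3: y≈1.283594, sp=1, e=sp−y≈-0.283594; I≈1.685156, D=e−e_prev≈-0.002344; u=3/4·(-0.283594)+1/2·1.685156+0·(-0.002344)≈0.629883; next y=7/10·1.283594+1/2·0.629883≈1.213457
n=4: y≈1.213457, sp=1, e=sp−y≈-0.213457; I≈1.471699, D=e−e_prev≈0.070137; u=3/4·(-0.213457)+1/2·1.471699+0·0.070137≈0.575757; next y=7/10·1.213457+1/2·0.575757≈1.137298
n=5: y≈1.137298, sp=1, e=sp−y≈-0.137298; I≈1.334401, D=e−e_prev≈0.076159; u=3/4·(-0.137298)+1/2·1.334401+0·0.076159≈0.564227; next y=7/10·1.137298+1/2·0.564227≈1.078222
n=6: y≈1.078222, sp=1, e=sp−y≈-0.078222; I≈1.256179, D=e−e_prev≈0.059076; u=3/4·(-0.078222)+1/2·1.256179+0·0.059076≈0.569423; next y=7/10·1.078222+1/2·0.569423≈1.039467
n=7: y≈1.039467, sp=1, e=sp−y≈-0.039467; I≈1.216712, D=e−e_prev≈0.038755; u=3/4·(-0.039467)+1/2·1.216712+0·0.038755≈0.578756; next y=7/10·1.039467+1/2·0.578756≈1.017005
n=8: y≈1.017005, sp=1, e=sp−y≈-0.017005; I≈1.199707, D=e−e_prev≈0.022462; u=3/4·(-0.017005)+1/2·1.199707+0·0.022462≈0.587100; next y=7/10·1.017005+1/2·0.587100≈1.005453

0 -2 -2.500 0.000
1 3 4.313 -1.250
2 1 0.773 1.281
3 1 0.630 1.284
4 1 0.576 1.213
5 1 0.564 1.137
6 1 0.569 1.078
7 1 0.579 1.039
8 1 0.587 1.017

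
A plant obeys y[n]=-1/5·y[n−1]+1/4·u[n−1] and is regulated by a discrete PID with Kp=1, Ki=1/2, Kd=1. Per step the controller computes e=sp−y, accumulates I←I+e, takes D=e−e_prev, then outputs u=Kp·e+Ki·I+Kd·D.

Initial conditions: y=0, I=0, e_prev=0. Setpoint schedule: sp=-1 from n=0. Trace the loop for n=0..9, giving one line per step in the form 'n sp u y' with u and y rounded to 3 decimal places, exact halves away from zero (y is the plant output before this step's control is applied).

0 -1 -2.500 0.000
1 -1 -0.438 -0.625
2 -1 -2.852 0.016
3 -1 -0.890 -0.716
4 -1 -3.355 -0.079
5 -1 -1.319 -0.823
6 -1 -3.796 -0.165
7 -1 -1.679 -0.916
8 -1 -4.170 -0.237
9 -1 -1.976 -0.995

(exact arithmetic carried between steps; '≈' marks a value shown rounded to 6 d.p. or computed from one; I and e_prev carry over from the previous line; the table rounds u and y to 3 d.p., halves away from zero)
n=0: y=0, sp=-1, e=sp−y=-1; I=-1, D=e−e_prev=-1; u=1·(-1)+1/2·(-1)+1·(-1)=-2.5; next y=-1/5·0+1/4·(-2.5)=-0.625
n=1: y=-0.625, sp=-1, e=sp−y=-0.375; I=-1.375, D=e−e_prev=0.625; u=1·(-0.375)+1/2·(-1.375)+1·0.625=-0.4375; next y=-1/5·(-0.625)+1/4·(-0.4375)=0.015625
n=2: y=0.015625, sp=-1, e=sp−y=-1.015625; I=-2.390625, D=e−e_prev=-0.640625; u=1·(-1.015625)+1/2·(-2.390625)+1·(-0.640625)≈-2.851563; next y=-1/5·0.015625+1/4·(-2.851563)≈-0.716016
n=3: y≈-0.716016, sp=-1, e=sp−y≈-0.283984; I≈-2.674609, D=e−e_prev≈0.731641; u=1·(-0.283984)+1/2·(-2.674609)+1·0.731641≈-0.889648; next y=-1/5·(-0.716016)+1/4·(-0.889648)≈-0.079209
n=4: y≈-0.079209, sp=-1, e=sp−y≈-0.920791; I≈-3.595400, D=e−e_prev≈-0.636807; u=1·(-0.920791)+1/2·(-3.595400)+1·(-0.636807)≈-3.355298; next y=-1/5·(-0.079209)+1/4·(-3.355298)≈-0.822983
n=5: y≈-0.822983, sp=-1, e=sp−y≈-0.177017; I≈-3.772418, D=e−e_prev≈0.743774; u=1·(-0.177017)+1/2·(-3.772418)+1·0.743774≈-1.319453; next y=-1/5·(-0.822983)+1/4·(-1.319453)≈-0.165267
n=6: y≈-0.165267, sp=-1, e=sp−y≈-0.834733; I≈-4.607151, D=e−e_prev≈-0.657716; u=1·(-0.834733)+1/2·(-4.607151)+1·(-0.657716)≈-3.796025; next y=-1/5·(-0.165267)+1/4·(-3.796025)≈-0.915953
n=7: y≈-0.915953, sp=-1, e=sp−y≈-0.084047; I≈-4.691198, D=e−e_prev≈0.750686; u=1·(-0.084047)+1/2·(-4.691198)+1·0.750686≈-1.678960; next y=-1/5·(-0.915953)+1/4·(-1.678960)≈-0.236549
n=8: y≈-0.236549, sp=-1, e=sp−y≈-0.763451; I≈-5.454649, D=e−e_prev≈-0.679404; u=1·(-0.763451)+1/2·(-5.454649)+1·(-0.679404)≈-4.170179; next y=-1/5·(-0.236549)+1/4·(-4.170179)≈-0.995235
n=9: y≈-0.995235, sp=-1, e=sp−y≈-0.004765; I≈-5.459414, D=e−e_prev≈0.758685; u=1·(-0.004765)+1/2·(-5.459414)+1·0.758685≈-1.975787; next y=-1/5·(-0.995235)+1/4·(-1.975787)≈-0.294900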